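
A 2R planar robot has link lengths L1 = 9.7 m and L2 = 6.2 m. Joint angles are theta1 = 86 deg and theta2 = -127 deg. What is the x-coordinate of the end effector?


Convert angles to radians: theta1 = 1.501, theta2 = -2.2166
x = L1*cos(theta1) + L2*cos(theta1+theta2)
x = 0.6766 + 4.6792
x = 5.3558


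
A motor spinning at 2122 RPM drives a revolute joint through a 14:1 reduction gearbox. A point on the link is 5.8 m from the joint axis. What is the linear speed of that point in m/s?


omega_motor = 2122 * 2*pi/60 = 222.2153 rad/s
omega_joint = omega_motor / 14 = 15.8725 rad/s
v = omega_joint * r = 15.8725 * 5.8
= 92.0606 m/s


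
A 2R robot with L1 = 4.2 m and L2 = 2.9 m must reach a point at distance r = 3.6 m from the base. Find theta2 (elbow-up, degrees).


cos(theta2) = (r^2 - L1^2 - L2^2) / (2*L1*L2)
cos(theta2) = (12.96 - 17.64 - 8.41) / 24.36
cos(theta2) = -0.537356
theta2 = 122.5039 degrees


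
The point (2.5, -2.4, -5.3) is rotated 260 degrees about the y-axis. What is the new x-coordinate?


Rotation about y-axis: x' = x*cos(theta) + z*sin(theta)
= 2.5 * -0.1736 + -5.3 * -0.9848
= 4.7854


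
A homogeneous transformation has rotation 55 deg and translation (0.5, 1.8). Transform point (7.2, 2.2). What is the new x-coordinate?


x' = cos(theta)*px - sin(theta)*py + tx
= 0.5736*7.2 - 0.8192*2.2 + 0.5
= 2.8276


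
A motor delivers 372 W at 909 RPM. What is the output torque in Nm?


omega = 909 * 2*pi/60 = 95.1903 rad/s
tau = P / omega = 372 / 95.1903
= 3.908 Nm


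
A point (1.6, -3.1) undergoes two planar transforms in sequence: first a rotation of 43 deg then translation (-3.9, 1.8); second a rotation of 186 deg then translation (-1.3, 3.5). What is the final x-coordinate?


After transform 1:
x1 = cos(43)*1.6 - sin(43)*-3.1 + -3.9 = -0.6156
y1 = sin(43)*1.6 + cos(43)*-3.1 + 1.8 = 0.624
After transform 2:
x2 = cos(186)*-0.6156 - sin(186)*0.624 + -1.3
= -0.6225


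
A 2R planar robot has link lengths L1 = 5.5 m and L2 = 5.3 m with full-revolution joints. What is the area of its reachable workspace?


r_max = L1 + L2 = 10.8 m
r_min = |L1 - L2| = 0.2 m
Area = pi*(r_max^2 - r_min^2)
= pi*(116.64 - 0.04)
= pi * 116.6
= 366.3097 m^2


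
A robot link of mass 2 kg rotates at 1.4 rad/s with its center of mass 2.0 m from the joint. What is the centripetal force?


F = m * omega^2 * r
= 2 * 1.4^2 * 2.0
= 2 * 1.96 * 2.0
= 7.84 N


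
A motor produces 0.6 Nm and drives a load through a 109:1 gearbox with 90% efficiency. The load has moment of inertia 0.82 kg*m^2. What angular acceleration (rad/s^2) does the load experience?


tau_out = tau_motor * N * eta
= 0.6 * 109 * 0.9 = 58.86 Nm
alpha = tau_out / I = 58.86 / 0.82
= 71.7805 rad/s^2


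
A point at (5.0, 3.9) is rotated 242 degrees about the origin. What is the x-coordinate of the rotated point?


x' = x*cos(theta) - y*sin(theta)
cos(242 deg) = -0.4695, sin(242 deg) = -0.8829
x' = 5.0 * -0.4695 - 3.9 * -0.8829
= -2.3474 - -3.4435
= 1.0961


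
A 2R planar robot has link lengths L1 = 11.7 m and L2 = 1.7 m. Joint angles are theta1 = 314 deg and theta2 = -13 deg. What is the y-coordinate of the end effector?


Convert angles to radians: theta1 = 5.4803, theta2 = -0.2269
y = L1*sin(theta1) + L2*sin(theta1+theta2)
y = -8.4163 + -1.4572
y = -9.8735


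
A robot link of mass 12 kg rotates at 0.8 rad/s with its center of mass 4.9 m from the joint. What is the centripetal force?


F = m * omega^2 * r
= 12 * 0.8^2 * 4.9
= 12 * 0.64 * 4.9
= 37.632 N


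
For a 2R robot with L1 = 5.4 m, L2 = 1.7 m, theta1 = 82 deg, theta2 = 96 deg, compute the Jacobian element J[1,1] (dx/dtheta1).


J[1,1] = -L1*sin(t1) - L2*sin(t1+t2)
= -5.4*sin(82) - 1.7*sin(178)
= -5.4068


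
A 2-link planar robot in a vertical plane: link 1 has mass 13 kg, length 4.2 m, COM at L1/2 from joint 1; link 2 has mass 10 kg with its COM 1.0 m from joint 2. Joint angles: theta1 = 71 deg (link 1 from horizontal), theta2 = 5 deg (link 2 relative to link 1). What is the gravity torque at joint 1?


Horizontal distance from joint 1 to link-1 COM:
  x_c1 = (L1/2)*cos(t1) = 2.1 * 0.3256 = 0.6837 m
Horizontal distance from joint 1 to link-2 COM:
  x_c2 = L1*cos(t1) + Lc2*cos(t1+t2)
       = 4.2*0.3256 + 1.0*0.2419 = 1.6093 m
tau1 = m1*g*x_c1 + m2*g*x_c2
     = 13*9.81*0.6837 + 10*9.81*1.6093
     = 87.1914 + 157.8731
     = 245.0645 Nm


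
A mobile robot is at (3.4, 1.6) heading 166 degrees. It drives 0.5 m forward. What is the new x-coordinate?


x_new = x0 + d*cos(theta)
= 3.4 + 0.5*cos(166)
= 3.4 + -0.4851
= 2.9149


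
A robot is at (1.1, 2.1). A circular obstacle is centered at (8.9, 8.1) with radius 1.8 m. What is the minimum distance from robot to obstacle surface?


center_dist = sqrt((1.1-8.9)^2 + (2.1-8.1)^2)
= sqrt(60.84 + 36.0)
= 9.8407
min_dist = center_dist - radius = 9.8407 - 1.8 = 8.0407 m


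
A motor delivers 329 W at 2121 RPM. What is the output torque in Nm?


omega = 2121 * 2*pi/60 = 222.1106 rad/s
tau = P / omega = 329 / 222.1106
= 1.4812 Nm


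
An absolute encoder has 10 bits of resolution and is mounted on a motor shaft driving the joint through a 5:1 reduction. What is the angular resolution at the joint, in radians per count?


counts = 2^10 = 1024
effective counts at joint = 1024 * 5 = 5120
resolution = 2*pi / 5120
= 0.0012 rad/count


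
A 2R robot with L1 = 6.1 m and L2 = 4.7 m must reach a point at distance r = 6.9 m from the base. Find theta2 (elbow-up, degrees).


cos(theta2) = (r^2 - L1^2 - L2^2) / (2*L1*L2)
cos(theta2) = (47.61 - 37.21 - 22.09) / 57.34
cos(theta2) = -0.203872
theta2 = 101.7635 degrees


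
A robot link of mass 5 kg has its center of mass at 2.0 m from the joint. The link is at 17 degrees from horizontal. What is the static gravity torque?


tau = m*g*L*cos(angle)
= 5 * 9.81 * 2.0 * cos(17 deg)
= 5 * 9.81 * 2.0 * 0.9563
= 93.8135 Nm


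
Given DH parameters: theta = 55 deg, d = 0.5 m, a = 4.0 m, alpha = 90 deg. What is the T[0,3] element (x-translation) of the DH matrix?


T[0,3] = a * cos(theta)
= 4.0 * cos(55 deg)
= 4.0 * 0.5736
= 2.2943


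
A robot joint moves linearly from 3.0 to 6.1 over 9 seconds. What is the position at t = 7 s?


s = t/T = 7/9 = 0.7778
p(t) = p0 + (pf-p0)*s
= 3.0 + (6.1 - 3.0) * 0.7778
= 5.4111


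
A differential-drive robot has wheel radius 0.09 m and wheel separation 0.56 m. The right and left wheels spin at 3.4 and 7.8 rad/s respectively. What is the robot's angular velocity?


vR = r*wR = 0.09*3.4 = 0.306 m/s
vL = r*wL = 0.09*7.8 = 0.702 m/s
v = (vR+vL)/2 = 0.504 m/s
omega = (vR-vL)/L = -0.7071 rad/s
angular velocity = -0.7071 rad/s


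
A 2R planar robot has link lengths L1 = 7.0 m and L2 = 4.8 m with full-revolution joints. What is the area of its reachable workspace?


r_max = L1 + L2 = 11.8 m
r_min = |L1 - L2| = 2.2 m
Area = pi*(r_max^2 - r_min^2)
= pi*(139.24 - 4.84)
= pi * 134.4
= 422.2301 m^2


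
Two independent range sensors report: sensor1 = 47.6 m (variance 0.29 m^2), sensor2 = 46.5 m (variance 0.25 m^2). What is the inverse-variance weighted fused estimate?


w1 = (1/var1) / (1/var1 + 1/var2)
   = 3.4483 / (3.4483 + 4.0) = 0.463
w2 = 1 - w1 = 0.537
fused = w1*s1 + w2*s2 = 22.037 + 24.9722
= 47.0093 m


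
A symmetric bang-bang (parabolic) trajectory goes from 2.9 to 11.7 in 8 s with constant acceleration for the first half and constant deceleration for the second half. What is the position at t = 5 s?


Symmetric rest-to-rest: each phase covers (pf-p0)/2 in time T/2. 0.5*a*(T/2)^2 = (pf-p0)/2 => a = 4*(pf-p0)/T^2
a = 4*(11.7-2.9)/8^2 = 0.55
t = 5 is in the deceleration phase (t > T/2).
p = pf - 0.5*a*(T-t)^2 = 11.7 - 0.5*0.55*3^2
= 9.225


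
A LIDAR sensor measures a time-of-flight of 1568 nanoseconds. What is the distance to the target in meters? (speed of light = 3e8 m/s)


tof = 1568 ns = 1.568e-06 s
dist = c * tof / 2
= 3e8 * 1.568e-06 / 2
= 235.2 m


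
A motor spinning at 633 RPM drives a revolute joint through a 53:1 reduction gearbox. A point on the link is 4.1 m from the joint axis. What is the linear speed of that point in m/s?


omega_motor = 633 * 2*pi/60 = 66.2876 rad/s
omega_joint = omega_motor / 53 = 1.2507 rad/s
v = omega_joint * r = 1.2507 * 4.1
= 5.1279 m/s


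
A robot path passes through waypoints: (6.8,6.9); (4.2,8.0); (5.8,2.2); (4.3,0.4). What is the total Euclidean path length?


Segment lengths:
  seg1 = sqrt((-2.6)^2 + (1.1)^2) = 2.8231
  seg2 = sqrt((1.6)^2 + (-5.8)^2) = 6.0166
  seg3 = sqrt((-1.5)^2 + (-1.8)^2) = 2.3431
Total = 11.1828


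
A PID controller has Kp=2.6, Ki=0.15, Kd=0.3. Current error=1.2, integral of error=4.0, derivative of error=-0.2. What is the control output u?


u = Kp*e + Ki*int(e) + Kd*de/dt
= 2.6*1.2 + 0.15*4.0 + 0.3*(-0.2)
= 3.12 + 0.6 + -0.06
= 3.66


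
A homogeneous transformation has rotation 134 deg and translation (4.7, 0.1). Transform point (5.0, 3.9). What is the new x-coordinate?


x' = cos(theta)*px - sin(theta)*py + tx
= -0.6947*5.0 - 0.7193*3.9 + 4.7
= -1.5787


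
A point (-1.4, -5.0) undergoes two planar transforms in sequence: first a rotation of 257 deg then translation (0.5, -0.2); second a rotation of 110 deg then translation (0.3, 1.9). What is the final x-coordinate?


After transform 1:
x1 = cos(257)*-1.4 - sin(257)*-5.0 + 0.5 = -4.0569
y1 = sin(257)*-1.4 + cos(257)*-5.0 + -0.2 = 2.2889
After transform 2:
x2 = cos(110)*-4.0569 - sin(110)*2.2889 + 0.3
= -0.4633


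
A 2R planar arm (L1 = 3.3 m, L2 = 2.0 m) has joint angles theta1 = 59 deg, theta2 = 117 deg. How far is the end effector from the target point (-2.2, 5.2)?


End effector via forward kinematics:
x = L1*cos(t1) + L2*cos(t1+t2) = -0.2955
y = L1*sin(t1) + L2*sin(t1+t2) = 2.9682
Distance to target:
d = sqrt((-2.2 - -0.2955)^2 + (5.2 - 2.9682)^2)
= sqrt(3.6271 + 4.9811)
= 2.934 m


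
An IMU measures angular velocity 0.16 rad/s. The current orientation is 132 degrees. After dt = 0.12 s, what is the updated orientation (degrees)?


delta_theta = w * dt = 0.16 * 0.12 = 0.0192 rad
= 1.1001 deg
theta_new = 132 + 1.1001 = 133.1001 deg


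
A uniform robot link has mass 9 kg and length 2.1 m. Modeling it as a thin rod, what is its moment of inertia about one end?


I = (1/3) * m * L^2
= (1/3) * 9 * 2.1^2
= 0.333333 * 9 * 4.41
= 13.23 kg*m^2


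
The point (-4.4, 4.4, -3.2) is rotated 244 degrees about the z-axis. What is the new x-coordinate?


Rotation about z-axis: x' = x*cos(theta) - y*sin(theta)
= -4.4 * -0.4384 - 4.4 * -0.8988
= 5.8835


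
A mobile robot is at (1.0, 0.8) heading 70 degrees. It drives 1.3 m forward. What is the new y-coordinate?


y_new = y0 + d*sin(theta)
= 0.8 + 1.3*sin(70)
= 0.8 + 1.2216
= 2.0216


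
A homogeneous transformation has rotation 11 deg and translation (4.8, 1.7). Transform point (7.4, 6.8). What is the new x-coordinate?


x' = cos(theta)*px - sin(theta)*py + tx
= 0.9816*7.4 - 0.1908*6.8 + 4.8
= 10.7665


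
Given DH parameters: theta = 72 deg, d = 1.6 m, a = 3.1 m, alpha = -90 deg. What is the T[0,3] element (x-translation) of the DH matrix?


T[0,3] = a * cos(theta)
= 3.1 * cos(72 deg)
= 3.1 * 0.309
= 0.958


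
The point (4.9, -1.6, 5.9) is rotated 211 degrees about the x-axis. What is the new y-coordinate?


Rotation about x-axis: y' = y*cos(theta) - z*sin(theta)
= -1.6 * -0.8572 - 5.9 * -0.515
= 4.4102


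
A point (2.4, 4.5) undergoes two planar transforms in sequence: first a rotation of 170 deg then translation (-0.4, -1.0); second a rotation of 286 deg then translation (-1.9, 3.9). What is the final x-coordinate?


After transform 1:
x1 = cos(170)*2.4 - sin(170)*4.5 + -0.4 = -3.545
y1 = sin(170)*2.4 + cos(170)*4.5 + -1.0 = -5.0149
After transform 2:
x2 = cos(286)*-3.545 - sin(286)*-5.0149 + -1.9
= -7.6977


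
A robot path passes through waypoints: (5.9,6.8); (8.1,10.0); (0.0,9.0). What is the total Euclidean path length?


Segment lengths:
  seg1 = sqrt((2.2)^2 + (3.2)^2) = 3.8833
  seg2 = sqrt((-8.1)^2 + (-1.0)^2) = 8.1615
Total = 12.0448


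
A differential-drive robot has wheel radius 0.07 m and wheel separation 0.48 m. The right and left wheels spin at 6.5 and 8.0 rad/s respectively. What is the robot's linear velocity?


vR = r*wR = 0.07*6.5 = 0.455 m/s
vL = r*wL = 0.07*8.0 = 0.56 m/s
v = (vR+vL)/2 = 0.5075 m/s
omega = (vR-vL)/L = -0.2187 rad/s
linear velocity = 0.5075 m/s


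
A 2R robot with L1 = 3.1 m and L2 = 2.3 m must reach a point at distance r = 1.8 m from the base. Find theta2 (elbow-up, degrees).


cos(theta2) = (r^2 - L1^2 - L2^2) / (2*L1*L2)
cos(theta2) = (3.24 - 9.61 - 5.29) / 14.26
cos(theta2) = -0.817672
theta2 = 144.8524 degrees


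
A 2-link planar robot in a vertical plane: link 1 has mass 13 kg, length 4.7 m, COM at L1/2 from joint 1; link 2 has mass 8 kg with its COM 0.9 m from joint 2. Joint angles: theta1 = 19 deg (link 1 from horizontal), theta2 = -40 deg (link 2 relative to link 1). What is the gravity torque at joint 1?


Horizontal distance from joint 1 to link-1 COM:
  x_c1 = (L1/2)*cos(t1) = 2.35 * 0.9455 = 2.222 m
Horizontal distance from joint 1 to link-2 COM:
  x_c2 = L1*cos(t1) + Lc2*cos(t1+t2)
       = 4.7*0.9455 + 0.9*0.9336 = 5.2842 m
tau1 = m1*g*x_c1 + m2*g*x_c2
     = 13*9.81*2.222 + 8*9.81*5.2842
     = 283.3677 + 414.7009
     = 698.0685 Nm


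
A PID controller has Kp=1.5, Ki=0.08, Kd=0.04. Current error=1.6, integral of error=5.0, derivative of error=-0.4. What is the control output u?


u = Kp*e + Ki*int(e) + Kd*de/dt
= 1.5*1.6 + 0.08*5.0 + 0.04*(-0.4)
= 2.4 + 0.4 + -0.016
= 2.784


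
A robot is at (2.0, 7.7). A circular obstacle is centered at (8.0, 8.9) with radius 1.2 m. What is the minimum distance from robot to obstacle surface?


center_dist = sqrt((2.0-8.0)^2 + (7.7-8.9)^2)
= sqrt(36.0 + 1.44)
= 6.1188
min_dist = center_dist - radius = 6.1188 - 1.2 = 4.9188 m


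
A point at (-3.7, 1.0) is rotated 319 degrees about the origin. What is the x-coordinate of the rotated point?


x' = x*cos(theta) - y*sin(theta)
cos(319 deg) = 0.7547, sin(319 deg) = -0.6561
x' = -3.7 * 0.7547 - 1.0 * -0.6561
= -2.7924 - -0.6561
= -2.1364


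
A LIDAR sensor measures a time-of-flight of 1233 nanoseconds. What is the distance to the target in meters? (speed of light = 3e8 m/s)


tof = 1233 ns = 1.233e-06 s
dist = c * tof / 2
= 3e8 * 1.233e-06 / 2
= 184.95 m


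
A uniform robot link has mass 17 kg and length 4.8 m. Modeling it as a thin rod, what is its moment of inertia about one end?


I = (1/3) * m * L^2
= (1/3) * 17 * 4.8^2
= 0.333333 * 17 * 23.04
= 130.56 kg*m^2


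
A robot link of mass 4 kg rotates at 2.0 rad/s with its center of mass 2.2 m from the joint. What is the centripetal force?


F = m * omega^2 * r
= 4 * 2.0^2 * 2.2
= 4 * 4.0 * 2.2
= 35.2 N


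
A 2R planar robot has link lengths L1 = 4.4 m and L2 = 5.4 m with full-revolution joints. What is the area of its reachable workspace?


r_max = L1 + L2 = 9.8 m
r_min = |L1 - L2| = 1.0 m
Area = pi*(r_max^2 - r_min^2)
= pi*(96.04 - 1.0)
= pi * 95.04
= 298.577 m^2


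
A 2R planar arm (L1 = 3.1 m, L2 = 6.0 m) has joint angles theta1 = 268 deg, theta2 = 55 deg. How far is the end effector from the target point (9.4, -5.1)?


End effector via forward kinematics:
x = L1*cos(t1) + L2*cos(t1+t2) = 4.6836
y = L1*sin(t1) + L2*sin(t1+t2) = -6.709
Distance to target:
d = sqrt((9.4 - 4.6836)^2 + (-5.1 - -6.709)^2)
= sqrt(22.2442 + 2.5889)
= 4.9833 m


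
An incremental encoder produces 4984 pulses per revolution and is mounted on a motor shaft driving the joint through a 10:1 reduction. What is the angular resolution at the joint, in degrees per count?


counts per rev = 4984
effective counts at joint = 4984 * 10 = 49840
resolution = 360 / 49840
= 0.0072 deg/count


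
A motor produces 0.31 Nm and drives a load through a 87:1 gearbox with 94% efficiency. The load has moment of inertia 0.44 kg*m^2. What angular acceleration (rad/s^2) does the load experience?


tau_out = tau_motor * N * eta
= 0.31 * 87 * 0.94 = 25.3518 Nm
alpha = tau_out / I = 25.3518 / 0.44
= 57.6177 rad/s^2


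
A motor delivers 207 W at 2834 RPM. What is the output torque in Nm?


omega = 2834 * 2*pi/60 = 296.7758 rad/s
tau = P / omega = 207 / 296.7758
= 0.6975 Nm


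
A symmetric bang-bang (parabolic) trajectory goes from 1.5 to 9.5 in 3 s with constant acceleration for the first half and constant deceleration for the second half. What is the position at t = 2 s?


Symmetric rest-to-rest: each phase covers (pf-p0)/2 in time T/2. 0.5*a*(T/2)^2 = (pf-p0)/2 => a = 4*(pf-p0)/T^2
a = 4*(9.5-1.5)/3^2 = 3.5556
t = 2 is in the deceleration phase (t > T/2).
p = pf - 0.5*a*(T-t)^2 = 9.5 - 0.5*3.5556*1^2
= 7.7222


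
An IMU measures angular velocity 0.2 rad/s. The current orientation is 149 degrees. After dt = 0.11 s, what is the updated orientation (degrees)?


delta_theta = w * dt = 0.2 * 0.11 = 0.022 rad
= 1.2605 deg
theta_new = 149 + 1.2605 = 150.2605 deg


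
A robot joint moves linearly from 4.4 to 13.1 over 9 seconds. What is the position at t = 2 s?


s = t/T = 2/9 = 0.2222
p(t) = p0 + (pf-p0)*s
= 4.4 + (13.1 - 4.4) * 0.2222
= 6.3333


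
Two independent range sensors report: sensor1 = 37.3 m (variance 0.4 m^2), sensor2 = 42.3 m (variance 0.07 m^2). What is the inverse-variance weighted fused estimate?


w1 = (1/var1) / (1/var1 + 1/var2)
   = 2.5 / (2.5 + 14.2857) = 0.1489
w2 = 1 - w1 = 0.8511
fused = w1*s1 + w2*s2 = 5.5553 + 36.0
= 41.5553 m


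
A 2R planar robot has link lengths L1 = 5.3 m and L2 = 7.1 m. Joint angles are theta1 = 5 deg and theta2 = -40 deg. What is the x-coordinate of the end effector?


Convert angles to radians: theta1 = 0.0873, theta2 = -0.6981
x = L1*cos(theta1) + L2*cos(theta1+theta2)
x = 5.2798 + 5.816
x = 11.0958


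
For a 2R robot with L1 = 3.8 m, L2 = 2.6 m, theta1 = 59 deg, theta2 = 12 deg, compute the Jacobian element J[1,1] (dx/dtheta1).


J[1,1] = -L1*sin(t1) - L2*sin(t1+t2)
= -3.8*sin(59) - 2.6*sin(71)
= -5.7156


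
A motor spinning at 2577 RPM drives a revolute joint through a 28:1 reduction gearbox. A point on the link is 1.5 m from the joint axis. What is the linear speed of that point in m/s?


omega_motor = 2577 * 2*pi/60 = 269.8628 rad/s
omega_joint = omega_motor / 28 = 9.638 rad/s
v = omega_joint * r = 9.638 * 1.5
= 14.4569 m/s


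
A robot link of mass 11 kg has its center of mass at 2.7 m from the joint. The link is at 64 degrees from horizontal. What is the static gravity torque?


tau = m*g*L*cos(angle)
= 11 * 9.81 * 2.7 * cos(64 deg)
= 11 * 9.81 * 2.7 * 0.4384
= 127.7225 Nm


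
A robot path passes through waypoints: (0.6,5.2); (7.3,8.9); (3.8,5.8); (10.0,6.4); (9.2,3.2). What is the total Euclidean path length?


Segment lengths:
  seg1 = sqrt((6.7)^2 + (3.7)^2) = 7.6538
  seg2 = sqrt((-3.5)^2 + (-3.1)^2) = 4.6755
  seg3 = sqrt((6.2)^2 + (0.6)^2) = 6.229
  seg4 = sqrt((-0.8)^2 + (-3.2)^2) = 3.2985
Total = 21.8567


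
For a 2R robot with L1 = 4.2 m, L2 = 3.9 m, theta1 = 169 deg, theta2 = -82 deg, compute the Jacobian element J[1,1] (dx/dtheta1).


J[1,1] = -L1*sin(t1) - L2*sin(t1+t2)
= -4.2*sin(169) - 3.9*sin(87)
= -4.6961


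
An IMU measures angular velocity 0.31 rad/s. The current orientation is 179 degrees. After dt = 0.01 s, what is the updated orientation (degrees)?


delta_theta = w * dt = 0.31 * 0.01 = 0.0031 rad
= 0.1776 deg
theta_new = 179 + 0.1776 = 179.1776 deg


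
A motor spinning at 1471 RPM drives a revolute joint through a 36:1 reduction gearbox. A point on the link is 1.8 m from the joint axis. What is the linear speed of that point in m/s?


omega_motor = 1471 * 2*pi/60 = 154.0428 rad/s
omega_joint = omega_motor / 36 = 4.279 rad/s
v = omega_joint * r = 4.279 * 1.8
= 7.7021 m/s


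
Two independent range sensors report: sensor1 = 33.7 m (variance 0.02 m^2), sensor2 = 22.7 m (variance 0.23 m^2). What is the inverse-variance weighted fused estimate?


w1 = (1/var1) / (1/var1 + 1/var2)
   = 50.0 / (50.0 + 4.3478) = 0.92
w2 = 1 - w1 = 0.08
fused = w1*s1 + w2*s2 = 31.004 + 1.816
= 32.82 m


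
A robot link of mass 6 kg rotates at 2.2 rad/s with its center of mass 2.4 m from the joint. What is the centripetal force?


F = m * omega^2 * r
= 6 * 2.2^2 * 2.4
= 6 * 4.84 * 2.4
= 69.696 N


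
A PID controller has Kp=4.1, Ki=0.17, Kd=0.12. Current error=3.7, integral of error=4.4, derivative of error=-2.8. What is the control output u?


u = Kp*e + Ki*int(e) + Kd*de/dt
= 4.1*3.7 + 0.17*4.4 + 0.12*(-2.8)
= 15.17 + 0.748 + -0.336
= 15.582


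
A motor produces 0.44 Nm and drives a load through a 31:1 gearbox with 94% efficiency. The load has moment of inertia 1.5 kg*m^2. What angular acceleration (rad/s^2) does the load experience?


tau_out = tau_motor * N * eta
= 0.44 * 31 * 0.94 = 12.8216 Nm
alpha = tau_out / I = 12.8216 / 1.5
= 8.5477 rad/s^2


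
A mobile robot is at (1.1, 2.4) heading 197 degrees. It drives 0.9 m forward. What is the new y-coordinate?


y_new = y0 + d*sin(theta)
= 2.4 + 0.9*sin(197)
= 2.4 + -0.2631
= 2.1369


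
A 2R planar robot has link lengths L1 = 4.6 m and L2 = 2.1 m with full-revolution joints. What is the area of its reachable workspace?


r_max = L1 + L2 = 6.7 m
r_min = |L1 - L2| = 2.5 m
Area = pi*(r_max^2 - r_min^2)
= pi*(44.89 - 6.25)
= pi * 38.64
= 121.3911 m^2


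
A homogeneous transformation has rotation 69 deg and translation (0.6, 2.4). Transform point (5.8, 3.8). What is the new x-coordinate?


x' = cos(theta)*px - sin(theta)*py + tx
= 0.3584*5.8 - 0.9336*3.8 + 0.6
= -0.8691


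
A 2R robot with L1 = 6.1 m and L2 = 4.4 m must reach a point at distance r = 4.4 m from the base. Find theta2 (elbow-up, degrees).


cos(theta2) = (r^2 - L1^2 - L2^2) / (2*L1*L2)
cos(theta2) = (19.36 - 37.21 - 19.36) / 53.68
cos(theta2) = -0.693182
theta2 = 133.8825 degrees


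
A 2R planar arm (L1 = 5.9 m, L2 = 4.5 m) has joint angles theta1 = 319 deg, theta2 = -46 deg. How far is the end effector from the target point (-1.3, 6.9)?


End effector via forward kinematics:
x = L1*cos(t1) + L2*cos(t1+t2) = 4.6883
y = L1*sin(t1) + L2*sin(t1+t2) = -8.3646
Distance to target:
d = sqrt((-1.3 - 4.6883)^2 + (6.9 - -8.3646)^2)
= sqrt(35.8597 + 233.0074)
= 16.3972 m


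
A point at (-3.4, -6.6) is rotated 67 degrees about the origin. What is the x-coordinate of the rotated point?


x' = x*cos(theta) - y*sin(theta)
cos(67 deg) = 0.3907, sin(67 deg) = 0.9205
x' = -3.4 * 0.3907 - -6.6 * 0.9205
= -1.3285 - -6.0753
= 4.7468


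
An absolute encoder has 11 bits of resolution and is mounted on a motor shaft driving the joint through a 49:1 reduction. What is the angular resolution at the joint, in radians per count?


counts = 2^11 = 2048
effective counts at joint = 2048 * 49 = 100352
resolution = 2*pi / 100352
= 6.2611e-05 rad/count


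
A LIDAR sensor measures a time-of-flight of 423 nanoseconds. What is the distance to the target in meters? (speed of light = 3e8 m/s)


tof = 423 ns = 4.23e-07 s
dist = c * tof / 2
= 3e8 * 4.23e-07 / 2
= 63.45 m


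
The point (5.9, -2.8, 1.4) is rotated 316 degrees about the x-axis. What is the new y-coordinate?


Rotation about x-axis: y' = y*cos(theta) - z*sin(theta)
= -2.8 * 0.7193 - 1.4 * -0.6947
= -1.0416


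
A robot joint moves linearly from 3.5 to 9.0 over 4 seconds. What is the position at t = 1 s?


s = t/T = 1/4 = 0.25
p(t) = p0 + (pf-p0)*s
= 3.5 + (9.0 - 3.5) * 0.25
= 4.875


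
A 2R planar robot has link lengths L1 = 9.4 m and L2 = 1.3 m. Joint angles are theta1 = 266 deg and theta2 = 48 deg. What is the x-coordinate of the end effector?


Convert angles to radians: theta1 = 4.6426, theta2 = 0.8378
x = L1*cos(theta1) + L2*cos(theta1+theta2)
x = -0.6557 + 0.9031
x = 0.2473


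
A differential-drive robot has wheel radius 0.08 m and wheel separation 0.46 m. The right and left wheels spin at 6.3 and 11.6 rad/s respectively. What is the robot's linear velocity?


vR = r*wR = 0.08*6.3 = 0.504 m/s
vL = r*wL = 0.08*11.6 = 0.928 m/s
v = (vR+vL)/2 = 0.716 m/s
omega = (vR-vL)/L = -0.9217 rad/s
linear velocity = 0.716 m/s


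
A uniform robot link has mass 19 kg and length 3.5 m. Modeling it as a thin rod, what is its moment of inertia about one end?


I = (1/3) * m * L^2
= (1/3) * 19 * 3.5^2
= 0.333333 * 19 * 12.25
= 77.5833 kg*m^2


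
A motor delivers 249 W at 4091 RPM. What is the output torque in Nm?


omega = 4091 * 2*pi/60 = 428.4085 rad/s
tau = P / omega = 249 / 428.4085
= 0.5812 Nm


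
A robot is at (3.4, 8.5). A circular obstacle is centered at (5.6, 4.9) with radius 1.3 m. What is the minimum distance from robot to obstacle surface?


center_dist = sqrt((3.4-5.6)^2 + (8.5-4.9)^2)
= sqrt(4.84 + 12.96)
= 4.219
min_dist = center_dist - radius = 4.219 - 1.3 = 2.919 m


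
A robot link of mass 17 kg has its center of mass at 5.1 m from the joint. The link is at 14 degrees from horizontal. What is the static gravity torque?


tau = m*g*L*cos(angle)
= 17 * 9.81 * 5.1 * cos(14 deg)
= 17 * 9.81 * 5.1 * 0.9703
= 825.2627 Nm


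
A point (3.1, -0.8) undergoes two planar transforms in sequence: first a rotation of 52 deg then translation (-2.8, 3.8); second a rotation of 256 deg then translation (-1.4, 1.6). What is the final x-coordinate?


After transform 1:
x1 = cos(52)*3.1 - sin(52)*-0.8 + -2.8 = -0.261
y1 = sin(52)*3.1 + cos(52)*-0.8 + 3.8 = 5.7503
After transform 2:
x2 = cos(256)*-0.261 - sin(256)*5.7503 + -1.4
= 4.2426


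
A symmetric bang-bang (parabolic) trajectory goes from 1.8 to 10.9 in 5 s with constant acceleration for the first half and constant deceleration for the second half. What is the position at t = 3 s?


Symmetric rest-to-rest: each phase covers (pf-p0)/2 in time T/2. 0.5*a*(T/2)^2 = (pf-p0)/2 => a = 4*(pf-p0)/T^2
a = 4*(10.9-1.8)/5^2 = 1.456
t = 3 is in the deceleration phase (t > T/2).
p = pf - 0.5*a*(T-t)^2 = 10.9 - 0.5*1.456*2^2
= 7.988


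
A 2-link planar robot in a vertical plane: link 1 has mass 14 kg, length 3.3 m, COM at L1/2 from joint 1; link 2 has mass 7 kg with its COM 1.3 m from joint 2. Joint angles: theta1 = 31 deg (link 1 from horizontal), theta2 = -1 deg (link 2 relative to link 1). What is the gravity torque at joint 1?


Horizontal distance from joint 1 to link-1 COM:
  x_c1 = (L1/2)*cos(t1) = 1.65 * 0.8572 = 1.4143 m
Horizontal distance from joint 1 to link-2 COM:
  x_c2 = L1*cos(t1) + Lc2*cos(t1+t2)
       = 3.3*0.8572 + 1.3*0.866 = 3.9545 m
tau1 = m1*g*x_c1 + m2*g*x_c2
     = 14*9.81*1.4143 + 7*9.81*3.9545
     = 194.2435 + 271.5545
     = 465.798 Nm


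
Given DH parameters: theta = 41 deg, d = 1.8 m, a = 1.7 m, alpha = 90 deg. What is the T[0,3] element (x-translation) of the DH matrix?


T[0,3] = a * cos(theta)
= 1.7 * cos(41 deg)
= 1.7 * 0.7547
= 1.283


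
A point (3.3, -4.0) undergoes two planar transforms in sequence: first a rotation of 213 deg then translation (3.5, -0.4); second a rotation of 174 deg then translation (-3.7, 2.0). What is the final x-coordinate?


After transform 1:
x1 = cos(213)*3.3 - sin(213)*-4.0 + 3.5 = -1.4462
y1 = sin(213)*3.3 + cos(213)*-4.0 + -0.4 = 1.1574
After transform 2:
x2 = cos(174)*-1.4462 - sin(174)*1.1574 + -3.7
= -2.3827


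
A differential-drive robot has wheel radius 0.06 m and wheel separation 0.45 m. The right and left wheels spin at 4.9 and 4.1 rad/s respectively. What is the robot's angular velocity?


vR = r*wR = 0.06*4.9 = 0.294 m/s
vL = r*wL = 0.06*4.1 = 0.246 m/s
v = (vR+vL)/2 = 0.27 m/s
omega = (vR-vL)/L = 0.1067 rad/s
angular velocity = 0.1067 rad/s


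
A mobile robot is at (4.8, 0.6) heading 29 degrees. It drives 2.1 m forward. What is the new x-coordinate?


x_new = x0 + d*cos(theta)
= 4.8 + 2.1*cos(29)
= 4.8 + 1.8367
= 6.6367


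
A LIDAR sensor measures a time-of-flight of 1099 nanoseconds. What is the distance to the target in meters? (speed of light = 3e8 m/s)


tof = 1099 ns = 1.099e-06 s
dist = c * tof / 2
= 3e8 * 1.099e-06 / 2
= 164.85 m


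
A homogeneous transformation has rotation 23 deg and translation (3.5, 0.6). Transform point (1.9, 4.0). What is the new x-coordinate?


x' = cos(theta)*px - sin(theta)*py + tx
= 0.9205*1.9 - 0.3907*4.0 + 3.5
= 3.686


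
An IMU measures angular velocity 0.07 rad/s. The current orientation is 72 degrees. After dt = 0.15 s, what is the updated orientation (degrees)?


delta_theta = w * dt = 0.07 * 0.15 = 0.0105 rad
= 0.6016 deg
theta_new = 72 + 0.6016 = 72.6016 deg


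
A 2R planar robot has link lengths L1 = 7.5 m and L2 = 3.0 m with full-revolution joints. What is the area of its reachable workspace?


r_max = L1 + L2 = 10.5 m
r_min = |L1 - L2| = 4.5 m
Area = pi*(r_max^2 - r_min^2)
= pi*(110.25 - 20.25)
= pi * 90.0
= 282.7433 m^2


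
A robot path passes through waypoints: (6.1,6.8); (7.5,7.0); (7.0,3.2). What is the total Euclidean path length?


Segment lengths:
  seg1 = sqrt((1.4)^2 + (0.2)^2) = 1.4142
  seg2 = sqrt((-0.5)^2 + (-3.8)^2) = 3.8328
Total = 5.247


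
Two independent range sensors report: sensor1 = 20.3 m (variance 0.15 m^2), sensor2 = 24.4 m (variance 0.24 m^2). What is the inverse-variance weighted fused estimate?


w1 = (1/var1) / (1/var1 + 1/var2)
   = 6.6667 / (6.6667 + 4.1667) = 0.6154
w2 = 1 - w1 = 0.3846
fused = w1*s1 + w2*s2 = 12.4923 + 9.3846
= 21.8769 m


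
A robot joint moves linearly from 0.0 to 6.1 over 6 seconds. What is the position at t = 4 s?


s = t/T = 4/6 = 0.6667
p(t) = p0 + (pf-p0)*s
= 0.0 + (6.1 - 0.0) * 0.6667
= 4.0667


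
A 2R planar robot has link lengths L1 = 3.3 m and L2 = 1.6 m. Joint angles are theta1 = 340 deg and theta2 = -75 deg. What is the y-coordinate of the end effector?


Convert angles to radians: theta1 = 5.9341, theta2 = -1.309
y = L1*sin(theta1) + L2*sin(theta1+theta2)
y = -1.1287 + -1.5939
y = -2.7226


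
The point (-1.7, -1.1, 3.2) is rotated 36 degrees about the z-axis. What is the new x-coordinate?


Rotation about z-axis: x' = x*cos(theta) - y*sin(theta)
= -1.7 * 0.809 - -1.1 * 0.5878
= -0.7288


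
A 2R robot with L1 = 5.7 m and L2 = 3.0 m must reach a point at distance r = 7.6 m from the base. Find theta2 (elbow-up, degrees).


cos(theta2) = (r^2 - L1^2 - L2^2) / (2*L1*L2)
cos(theta2) = (57.76 - 32.49 - 9.0) / 34.2
cos(theta2) = 0.475731
theta2 = 61.593 degrees


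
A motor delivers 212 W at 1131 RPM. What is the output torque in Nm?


omega = 1131 * 2*pi/60 = 118.438 rad/s
tau = P / omega = 212 / 118.438
= 1.79 Nm


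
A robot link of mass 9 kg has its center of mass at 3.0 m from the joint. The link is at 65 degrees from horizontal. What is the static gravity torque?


tau = m*g*L*cos(angle)
= 9 * 9.81 * 3.0 * cos(65 deg)
= 9 * 9.81 * 3.0 * 0.4226
= 111.9389 Nm


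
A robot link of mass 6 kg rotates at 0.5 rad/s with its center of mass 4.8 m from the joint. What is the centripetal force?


F = m * omega^2 * r
= 6 * 0.5^2 * 4.8
= 6 * 0.25 * 4.8
= 7.2 N


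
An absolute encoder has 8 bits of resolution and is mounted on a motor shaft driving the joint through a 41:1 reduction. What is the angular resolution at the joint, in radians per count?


counts = 2^8 = 256
effective counts at joint = 256 * 41 = 10496
resolution = 2*pi / 10496
= 5.9863e-04 rad/count


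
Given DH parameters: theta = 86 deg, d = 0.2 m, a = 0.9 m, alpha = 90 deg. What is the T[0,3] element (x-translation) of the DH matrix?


T[0,3] = a * cos(theta)
= 0.9 * cos(86 deg)
= 0.9 * 0.0698
= 0.0628


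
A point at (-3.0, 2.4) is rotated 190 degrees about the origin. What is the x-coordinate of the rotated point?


x' = x*cos(theta) - y*sin(theta)
cos(190 deg) = -0.9848, sin(190 deg) = -0.1736
x' = -3.0 * -0.9848 - 2.4 * -0.1736
= 2.9544 - -0.4168
= 3.3712


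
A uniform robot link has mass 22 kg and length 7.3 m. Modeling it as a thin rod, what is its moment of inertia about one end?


I = (1/3) * m * L^2
= (1/3) * 22 * 7.3^2
= 0.333333 * 22 * 53.29
= 390.7933 kg*m^2


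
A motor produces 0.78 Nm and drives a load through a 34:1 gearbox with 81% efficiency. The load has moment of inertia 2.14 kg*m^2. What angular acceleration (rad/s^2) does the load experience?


tau_out = tau_motor * N * eta
= 0.78 * 34 * 0.81 = 21.4812 Nm
alpha = tau_out / I = 21.4812 / 2.14
= 10.0379 rad/s^2


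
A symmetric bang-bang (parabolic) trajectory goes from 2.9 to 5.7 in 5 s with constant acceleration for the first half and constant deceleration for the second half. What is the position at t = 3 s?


Symmetric rest-to-rest: each phase covers (pf-p0)/2 in time T/2. 0.5*a*(T/2)^2 = (pf-p0)/2 => a = 4*(pf-p0)/T^2
a = 4*(5.7-2.9)/5^2 = 0.448
t = 3 is in the deceleration phase (t > T/2).
p = pf - 0.5*a*(T-t)^2 = 5.7 - 0.5*0.448*2^2
= 4.804


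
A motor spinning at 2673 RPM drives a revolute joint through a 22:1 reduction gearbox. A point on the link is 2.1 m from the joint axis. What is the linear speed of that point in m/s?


omega_motor = 2673 * 2*pi/60 = 279.9159 rad/s
omega_joint = omega_motor / 22 = 12.7235 rad/s
v = omega_joint * r = 12.7235 * 2.1
= 26.7192 m/s


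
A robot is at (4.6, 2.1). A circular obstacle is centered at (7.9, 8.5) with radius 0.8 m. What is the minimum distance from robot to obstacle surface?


center_dist = sqrt((4.6-7.9)^2 + (2.1-8.5)^2)
= sqrt(10.89 + 40.96)
= 7.2007
min_dist = center_dist - radius = 7.2007 - 0.8 = 6.4007 m


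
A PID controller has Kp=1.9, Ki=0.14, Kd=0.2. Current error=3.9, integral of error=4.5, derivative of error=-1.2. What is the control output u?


u = Kp*e + Ki*int(e) + Kd*de/dt
= 1.9*3.9 + 0.14*4.5 + 0.2*(-1.2)
= 7.41 + 0.63 + -0.24
= 7.8


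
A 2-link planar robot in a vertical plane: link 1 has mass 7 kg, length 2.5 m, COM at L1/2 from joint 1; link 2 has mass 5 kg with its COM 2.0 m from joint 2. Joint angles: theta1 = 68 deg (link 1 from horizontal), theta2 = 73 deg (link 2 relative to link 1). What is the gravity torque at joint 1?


Horizontal distance from joint 1 to link-1 COM:
  x_c1 = (L1/2)*cos(t1) = 1.25 * 0.3746 = 0.4683 m
Horizontal distance from joint 1 to link-2 COM:
  x_c2 = L1*cos(t1) + Lc2*cos(t1+t2)
       = 2.5*0.3746 + 2.0*-0.7771 = -0.6178 m
tau1 = m1*g*x_c1 + m2*g*x_c2
     = 7*9.81*0.4683 + 5*9.81*-0.6178
     = 32.1553 + -30.3019
     = 1.8534 Nm


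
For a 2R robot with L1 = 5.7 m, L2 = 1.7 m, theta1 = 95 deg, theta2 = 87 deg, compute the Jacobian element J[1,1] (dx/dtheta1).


J[1,1] = -L1*sin(t1) - L2*sin(t1+t2)
= -5.7*sin(95) - 1.7*sin(182)
= -5.619


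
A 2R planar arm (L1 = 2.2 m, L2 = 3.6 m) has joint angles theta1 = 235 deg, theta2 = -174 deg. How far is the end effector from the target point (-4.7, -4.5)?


End effector via forward kinematics:
x = L1*cos(t1) + L2*cos(t1+t2) = 0.4834
y = L1*sin(t1) + L2*sin(t1+t2) = 1.3465
Distance to target:
d = sqrt((-4.7 - 0.4834)^2 + (-4.5 - 1.3465)^2)
= sqrt(26.8681 + 34.1815)
= 7.8134 m


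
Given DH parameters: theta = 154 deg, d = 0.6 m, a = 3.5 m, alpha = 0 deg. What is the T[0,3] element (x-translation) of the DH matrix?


T[0,3] = a * cos(theta)
= 3.5 * cos(154 deg)
= 3.5 * -0.8988
= -3.1458


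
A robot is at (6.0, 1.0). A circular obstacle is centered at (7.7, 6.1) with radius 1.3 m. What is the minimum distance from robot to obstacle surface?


center_dist = sqrt((6.0-7.7)^2 + (1.0-6.1)^2)
= sqrt(2.89 + 26.01)
= 5.3759
min_dist = center_dist - radius = 5.3759 - 1.3 = 4.0759 m


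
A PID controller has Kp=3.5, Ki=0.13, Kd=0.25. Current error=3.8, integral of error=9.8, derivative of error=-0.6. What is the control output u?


u = Kp*e + Ki*int(e) + Kd*de/dt
= 3.5*3.8 + 0.13*9.8 + 0.25*(-0.6)
= 13.3 + 1.274 + -0.15
= 14.424


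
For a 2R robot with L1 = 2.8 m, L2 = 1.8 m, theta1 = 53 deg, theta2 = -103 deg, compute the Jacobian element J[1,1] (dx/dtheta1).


J[1,1] = -L1*sin(t1) - L2*sin(t1+t2)
= -2.8*sin(53) - 1.8*sin(-50)
= -0.8573


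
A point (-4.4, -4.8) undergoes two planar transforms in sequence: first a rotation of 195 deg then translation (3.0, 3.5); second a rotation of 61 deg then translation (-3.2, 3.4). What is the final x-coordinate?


After transform 1:
x1 = cos(195)*-4.4 - sin(195)*-4.8 + 3.0 = 6.0077
y1 = sin(195)*-4.4 + cos(195)*-4.8 + 3.5 = 9.2752
After transform 2:
x2 = cos(61)*6.0077 - sin(61)*9.2752 + -3.2
= -8.3997


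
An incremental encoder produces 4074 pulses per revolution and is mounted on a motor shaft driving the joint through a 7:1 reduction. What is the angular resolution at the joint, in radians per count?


counts per rev = 4074
effective counts at joint = 4074 * 7 = 28518
resolution = 2*pi / 28518
= 2.2032e-04 rad/count


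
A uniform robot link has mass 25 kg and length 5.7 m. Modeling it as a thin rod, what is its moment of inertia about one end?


I = (1/3) * m * L^2
= (1/3) * 25 * 5.7^2
= 0.333333 * 25 * 32.49
= 270.75 kg*m^2


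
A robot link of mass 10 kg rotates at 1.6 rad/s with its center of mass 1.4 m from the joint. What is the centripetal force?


F = m * omega^2 * r
= 10 * 1.6^2 * 1.4
= 10 * 2.56 * 1.4
= 35.84 N


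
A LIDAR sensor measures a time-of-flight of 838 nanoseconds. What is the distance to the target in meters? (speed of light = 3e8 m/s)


tof = 838 ns = 8.38e-07 s
dist = c * tof / 2
= 3e8 * 8.38e-07 / 2
= 125.7 m


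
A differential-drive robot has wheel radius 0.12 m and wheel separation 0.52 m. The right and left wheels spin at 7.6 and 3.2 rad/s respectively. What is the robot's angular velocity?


vR = r*wR = 0.12*7.6 = 0.912 m/s
vL = r*wL = 0.12*3.2 = 0.384 m/s
v = (vR+vL)/2 = 0.648 m/s
omega = (vR-vL)/L = 1.0154 rad/s
angular velocity = 1.0154 rad/s


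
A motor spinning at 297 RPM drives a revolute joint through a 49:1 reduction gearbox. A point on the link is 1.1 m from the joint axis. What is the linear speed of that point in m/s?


omega_motor = 297 * 2*pi/60 = 31.1018 rad/s
omega_joint = omega_motor / 49 = 0.6347 rad/s
v = omega_joint * r = 0.6347 * 1.1
= 0.6982 m/s


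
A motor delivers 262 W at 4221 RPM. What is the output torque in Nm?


omega = 4221 * 2*pi/60 = 442.0221 rad/s
tau = P / omega = 262 / 442.0221
= 0.5927 Nm


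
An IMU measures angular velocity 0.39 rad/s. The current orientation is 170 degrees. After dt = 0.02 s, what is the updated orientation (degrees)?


delta_theta = w * dt = 0.39 * 0.02 = 0.0078 rad
= 0.4469 deg
theta_new = 170 + 0.4469 = 170.4469 deg


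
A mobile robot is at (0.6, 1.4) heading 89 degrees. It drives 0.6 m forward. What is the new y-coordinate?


y_new = y0 + d*sin(theta)
= 1.4 + 0.6*sin(89)
= 1.4 + 0.5999
= 1.9999


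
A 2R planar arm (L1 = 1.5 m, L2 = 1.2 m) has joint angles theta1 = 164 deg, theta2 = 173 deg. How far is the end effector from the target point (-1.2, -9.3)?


End effector via forward kinematics:
x = L1*cos(t1) + L2*cos(t1+t2) = -0.3373
y = L1*sin(t1) + L2*sin(t1+t2) = -0.0554
Distance to target:
d = sqrt((-1.2 - -0.3373)^2 + (-9.3 - -0.0554)^2)
= sqrt(0.7443 + 85.4622)
= 9.2847 m


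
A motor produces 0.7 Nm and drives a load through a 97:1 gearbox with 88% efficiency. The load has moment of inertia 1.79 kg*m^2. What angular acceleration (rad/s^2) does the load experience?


tau_out = tau_motor * N * eta
= 0.7 * 97 * 0.88 = 59.752 Nm
alpha = tau_out / I = 59.752 / 1.79
= 33.381 rad/s^2


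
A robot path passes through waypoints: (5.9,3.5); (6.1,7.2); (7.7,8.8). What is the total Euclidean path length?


Segment lengths:
  seg1 = sqrt((0.2)^2 + (3.7)^2) = 3.7054
  seg2 = sqrt((1.6)^2 + (1.6)^2) = 2.2627
Total = 5.9681


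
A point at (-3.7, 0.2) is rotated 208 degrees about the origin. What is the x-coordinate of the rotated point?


x' = x*cos(theta) - y*sin(theta)
cos(208 deg) = -0.8829, sin(208 deg) = -0.4695
x' = -3.7 * -0.8829 - 0.2 * -0.4695
= 3.2669 - -0.0939
= 3.3608


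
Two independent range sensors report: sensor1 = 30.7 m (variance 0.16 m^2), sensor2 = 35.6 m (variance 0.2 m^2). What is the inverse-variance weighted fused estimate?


w1 = (1/var1) / (1/var1 + 1/var2)
   = 6.25 / (6.25 + 5.0) = 0.5556
w2 = 1 - w1 = 0.4444
fused = w1*s1 + w2*s2 = 17.0556 + 15.8222
= 32.8778 m
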